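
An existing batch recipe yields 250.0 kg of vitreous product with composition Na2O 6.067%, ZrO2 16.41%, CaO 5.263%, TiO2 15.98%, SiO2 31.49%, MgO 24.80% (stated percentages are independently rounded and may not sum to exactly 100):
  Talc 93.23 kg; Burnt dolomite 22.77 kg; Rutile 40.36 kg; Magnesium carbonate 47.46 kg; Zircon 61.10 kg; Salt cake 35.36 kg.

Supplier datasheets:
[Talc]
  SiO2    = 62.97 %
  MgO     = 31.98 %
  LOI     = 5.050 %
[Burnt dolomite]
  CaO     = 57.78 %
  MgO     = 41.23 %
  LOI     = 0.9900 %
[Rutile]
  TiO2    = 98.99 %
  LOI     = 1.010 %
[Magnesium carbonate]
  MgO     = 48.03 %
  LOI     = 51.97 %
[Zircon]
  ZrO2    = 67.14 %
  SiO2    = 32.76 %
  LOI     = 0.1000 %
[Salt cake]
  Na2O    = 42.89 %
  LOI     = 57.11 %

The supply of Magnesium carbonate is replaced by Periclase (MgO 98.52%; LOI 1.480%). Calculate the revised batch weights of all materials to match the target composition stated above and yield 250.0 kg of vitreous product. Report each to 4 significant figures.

Revised batch per 250.0 kg vitreous product:
  Talc: 93.23 kg
  Burnt dolomite: 22.77 kg
  Rutile: 40.36 kg
  Periclase: 23.14 kg
  Zircon: 61.10 kg
  Salt cake: 35.36 kg
Total batch = 276.0 kg; LOI loss = 25.94 kg

All internal work carries full precision from start to finish. Rounding to four significant digits applies to every working value as shown — every reported figure is rounded a single time; all derived quantities, which include six oxide percentages, ignition loss, yield, totals, glass mass, are carried in full precision, precisely as stated by the problem or the answer, from the batch weights at 250.0 kg of glass.
Oxide mass targets, per 250.0 kg vitreous product:
  Na2O: 6.067% × 250.0 = 15.17 kg
  ZrO2: 16.41% × 250.0 = 41.02 kg
  CaO: 5.263% × 250.0 = 13.16 kg
  TiO2: 15.98% × 250.0 = 39.95 kg
  SiO2: 31.49% × 250.0 = 78.72 kg
  MgO: 24.80% × 250.0 = 62.00 kg
Balance tally, oxide-wise, on the weights just shown, under the basis named above (sums match the target masses modulo rounding of the values):
  Na2O: 35.36·0.4289 = 15.17 kg (target 15.17 kg)
  ZrO2: 61.10·0.6714 = 41.02 kg (target 41.02 kg)
  CaO: 22.77·0.5778 = 13.16 kg (target 13.16 kg)
  TiO2: 40.36·0.9899 = 39.95 kg (target 39.95 kg)
  SiO2: 93.23·0.6297 + 61.10·0.3276 = 78.72 kg (target 78.72 kg)
  MgO: 93.23·0.3198 + 22.77·0.4123 + 23.14·0.9852 = 62.00 kg (target 62.00 kg)
Auditing the glass mass value: batch Σ − ignition loss = 250.0 kg (per-oxide target masses sum to 250.0 kg; the stated basis being 250.0 kg — rounding explains the deltas).
Total batch = Σ batch = 276.0 kg; loss to ignition Σ batch·LOI = 25.94 kg; as yield: glass ÷ batch → 90.60%.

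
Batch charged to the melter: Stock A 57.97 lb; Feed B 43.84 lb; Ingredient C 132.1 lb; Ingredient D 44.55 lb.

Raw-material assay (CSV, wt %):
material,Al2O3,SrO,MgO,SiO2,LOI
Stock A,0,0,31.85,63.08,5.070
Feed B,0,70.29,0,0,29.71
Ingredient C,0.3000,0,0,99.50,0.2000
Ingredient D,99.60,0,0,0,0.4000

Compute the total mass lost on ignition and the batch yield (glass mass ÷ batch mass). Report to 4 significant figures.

The intermediate values are displayed rounded to 4 significant figures across the worked steps; all internal work maintains full float precision from start to finish. Exactly one rounding is applied to each reported number; all derived quantities, including the yield, net glass mass, the totals, four oxide percentages, LOI, are computed from the batch weights for 262.1 lb of glass in full float precision, precisely as stated by either problem or answer.
Per-material ignition loss:
  Stock A: 57.97 × 0.05070 = 2.939 lb
  Feed B: 43.84 × 0.2971 = 13.02 lb
  Ingredient C: 132.1 × 0.002000 = 0.2642 lb
  Ingredient D: 44.55 × 0.004000 = 0.1782 lb
Total LOI = 16.41 lb
Glass = batch − LOI = 278.5 − 16.41 = 262.1 lb

LOI loss = 16.41 lb; glass = 262.1 lb; yield = 94.11%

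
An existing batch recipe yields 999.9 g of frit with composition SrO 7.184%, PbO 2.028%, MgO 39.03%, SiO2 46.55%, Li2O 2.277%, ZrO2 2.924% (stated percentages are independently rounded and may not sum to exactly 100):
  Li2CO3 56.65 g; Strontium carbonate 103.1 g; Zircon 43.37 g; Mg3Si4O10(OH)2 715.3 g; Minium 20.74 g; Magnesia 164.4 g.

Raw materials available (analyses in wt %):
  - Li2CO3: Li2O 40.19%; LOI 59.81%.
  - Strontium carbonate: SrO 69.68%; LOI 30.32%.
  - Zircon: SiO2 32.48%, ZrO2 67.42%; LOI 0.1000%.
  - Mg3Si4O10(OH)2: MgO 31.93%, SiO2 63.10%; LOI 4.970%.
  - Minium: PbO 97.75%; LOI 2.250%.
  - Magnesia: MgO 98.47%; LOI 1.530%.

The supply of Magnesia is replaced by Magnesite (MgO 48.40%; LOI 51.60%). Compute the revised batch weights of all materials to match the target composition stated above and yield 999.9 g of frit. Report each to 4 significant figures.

The whole derivation maintains full precision at each step. Mid-chain values are displayed rounded to 4 significant digits across the worked steps; exactly one rounding is applied to every reported number — all derived quantities (glass mass, the yield, the six compositions, totals, ignition loss) are re-derived in full precision from the weighed amounts at 999.9 g of glass precisely as stated by either problem or answer.
Per-oxide target masses for 999.9 g frit:
  SrO: 7.184% × 999.9 = 71.83 g
  PbO: 2.028% × 999.9 = 20.28 g
  MgO: 39.03% × 999.9 = 390.3 g
  SiO2: 46.55% × 999.9 = 465.5 g
  Li2O: 2.277% × 999.9 = 22.77 g
  ZrO2: 2.924% × 999.9 = 29.24 g
Mass-balance tally per oxide using the reported weights, relative to the basis at hand (oxide sums agree with the targets modulo rounding of the values):
  SrO: 103.1·0.6968 = 71.84 g (target 71.83 g)
  PbO: 20.74·0.9775 = 20.27 g (target 20.28 g)
  MgO: 715.3·0.3193 + 334.4·0.4840 = 390.2 g (target 390.3 g)
  SiO2: 43.37·0.3248 + 715.3·0.6310 = 465.4 g (target 465.5 g)
  Li2O: 56.65·0.4019 = 22.77 g (target 22.77 g)
  ZrO2: 43.37·0.6742 = 29.24 g (target 29.24 g)
Glass-mass bookkeeping: batch Σ − ignition loss = 999.8 g (per-oxide target masses sum to 999.8 g; versus the stated basis of 999.9 g — differing by rounding only).
Total batch = Σ batch = 1274 g; LOI loss = Σ batch·LOI = 273.8 g; glass ÷ batch gives a yield of 78.50%.

Revised batch per 999.9 g frit:
  Li2CO3: 56.65 g
  Strontium carbonate: 103.1 g
  Zircon: 43.37 g
  Mg3Si4O10(OH)2: 715.3 g
  Minium: 20.74 g
  Magnesite: 334.4 g
Total batch = 1274 g; LOI loss = 273.8 g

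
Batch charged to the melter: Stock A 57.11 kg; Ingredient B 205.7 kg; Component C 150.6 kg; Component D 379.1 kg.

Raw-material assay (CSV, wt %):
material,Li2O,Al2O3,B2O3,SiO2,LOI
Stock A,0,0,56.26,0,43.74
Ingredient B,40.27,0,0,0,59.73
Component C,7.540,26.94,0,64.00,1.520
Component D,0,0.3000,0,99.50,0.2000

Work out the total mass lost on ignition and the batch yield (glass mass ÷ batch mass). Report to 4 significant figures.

LOI loss = 150.9 kg; glass = 641.6 kg; yield = 80.96%

The whole derivation keeps full float precision through the solve — values along the way appear rounded to 4 significant figures on the page — every reported value is rounded just once. Derived quantities (glass mass, the four compositions, totals, LOI, the yield) are re-derived at exact precision using the weight values per 641.6 kg of glass as written in the problem or the answer.
Loss on ignition, line by line:
  Stock A: 57.11 × 0.4374 = 24.98 kg
  Ingredient B: 205.7 × 0.5973 = 122.9 kg
  Component C: 150.6 × 0.01520 = 2.289 kg
  Component D: 379.1 × 0.002000 = 0.7582 kg
Total LOI = 150.9 kg
Glass = batch − LOI = 792.5 − 150.9 = 641.6 kg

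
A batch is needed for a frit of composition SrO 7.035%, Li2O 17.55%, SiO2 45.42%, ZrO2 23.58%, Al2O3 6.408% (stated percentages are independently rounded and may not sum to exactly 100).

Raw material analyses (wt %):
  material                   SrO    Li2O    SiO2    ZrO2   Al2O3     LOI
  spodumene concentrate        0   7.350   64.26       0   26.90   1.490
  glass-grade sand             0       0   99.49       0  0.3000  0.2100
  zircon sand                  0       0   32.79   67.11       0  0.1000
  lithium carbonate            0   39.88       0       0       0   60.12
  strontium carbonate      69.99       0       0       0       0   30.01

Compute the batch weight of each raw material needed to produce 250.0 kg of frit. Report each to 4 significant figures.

Batch per 250.0 kg frit:
  spodumene concentrate: 59.03 kg
  glass-grade sand: 47.05 kg
  zircon sand: 87.84 kg
  lithium carbonate: 99.14 kg
  strontium carbonate: 25.13 kg
Total batch = 318.2 kg; LOI loss = 68.21 kg; yield = 78.56%

Mid-chain values are shown with 4-significant-digit rounding within the worked lines. The whole derivation holds full precision at every stage — each reported result is rounded a single time — all derived quantities, which include LOI, five oxide percentages, net glass mass, totals, yield, are recomputed at full precision, as given in the question or the answer, using the weight values at 250.0 kg of glass.
Target masses of each oxide per 250.0 kg frit:
  SrO: 7.035% × 250.0 = 17.59 kg
  Li2O: 17.55% × 250.0 = 43.88 kg
  SiO2: 45.42% × 250.0 = 113.6 kg
  ZrO2: 23.58% × 250.0 = 58.95 kg
  Al2O3: 6.408% × 250.0 = 16.02 kg
Per-oxide balance check per the reported batch figures, relative to the basis at hand (every target is met by its sum up to rounding of the answer):
  SrO: 25.13·0.6999 = 17.59 kg (target 17.59 kg)
  Li2O: 59.03·0.07350 + 99.14·0.3988 = 43.88 kg (target 43.88 kg)
  SiO2: 59.03·0.6426 + 47.05·0.9949 + 87.84·0.3279 = 113.5 kg (target 113.6 kg)
  ZrO2: 87.84·0.6711 = 58.95 kg (target 58.95 kg)
  Al2O3: 59.03·0.2690 + 47.05·0.003000 = 16.02 kg (target 16.02 kg)
Auditing the glass mass value: Σ batch − LOI loss = 250.0 kg (oxide target masses add up to 250.0 kg; basis as stated: 250.0 kg — any gap is answer rounding).
Batch grand total — Σ batch = 318.2 kg; the LOI term Σ batch·LOI equals 68.21 kg; yield, glass over the total, = 78.56%.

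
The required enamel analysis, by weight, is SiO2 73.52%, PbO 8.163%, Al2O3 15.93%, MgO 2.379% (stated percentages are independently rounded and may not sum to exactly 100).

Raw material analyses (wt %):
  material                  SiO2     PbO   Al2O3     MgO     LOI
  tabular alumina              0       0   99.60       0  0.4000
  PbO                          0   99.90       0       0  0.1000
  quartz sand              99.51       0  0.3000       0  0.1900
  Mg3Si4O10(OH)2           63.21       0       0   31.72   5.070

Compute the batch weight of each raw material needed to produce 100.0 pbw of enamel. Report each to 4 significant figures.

The intermediate values appear rounded to 4 significant digits when written out — each numeric step keeps exact precision at each step. Every reported figure takes exactly one rounding. All derived quantities (the four compositions, ignition loss, net glass mass, totals, the yield) are carried from the weighed amounts for 100.0 pbw of glass at exact precision, as they appear in either problem or answer.
Target masses of each oxide per 100.0 pbw enamel:
  SiO2: 73.52% × 100.0 = 73.52 pbw
  PbO: 8.163% × 100.0 = 8.163 pbw
  Al2O3: 15.93% × 100.0 = 15.93 pbw
  MgO: 2.379% × 100.0 = 2.379 pbw
Balance tally, oxide-wise, from the weights as reported, under the basis named above (oxide sums agree with the targets once rounding is allowed for):
  SiO2: 69.12·0.9951 + 7.500·0.6321 = 73.52 pbw (target 73.52 pbw)
  PbO: 8.171·0.9990 = 8.163 pbw (target 8.163 pbw)
  Al2O3: 15.79·0.9960 + 69.12·0.003000 = 15.93 pbw (target 15.93 pbw)
  MgO: 7.500·0.3172 = 2.379 pbw (target 2.379 pbw)
The glass-mass cross-check: whole batch net of LOI = 100.0 pbw (the Σ of target masses is 99.99 pbw; basis as stated: 100.0 pbw — deltas are rounding alone).
Summing the batch: Σ batch = 100.6 pbw; the LOI term Σ batch·LOI equals 0.5829 pbw; yield = glass ÷ total batch = 99.42%.

Batch per 100.0 pbw enamel:
  tabular alumina: 15.79 pbw
  PbO: 8.171 pbw
  quartz sand: 69.12 pbw
  Mg3Si4O10(OH)2: 7.500 pbw
Total batch = 100.6 pbw; LOI loss = 0.5829 pbw; yield = 99.42%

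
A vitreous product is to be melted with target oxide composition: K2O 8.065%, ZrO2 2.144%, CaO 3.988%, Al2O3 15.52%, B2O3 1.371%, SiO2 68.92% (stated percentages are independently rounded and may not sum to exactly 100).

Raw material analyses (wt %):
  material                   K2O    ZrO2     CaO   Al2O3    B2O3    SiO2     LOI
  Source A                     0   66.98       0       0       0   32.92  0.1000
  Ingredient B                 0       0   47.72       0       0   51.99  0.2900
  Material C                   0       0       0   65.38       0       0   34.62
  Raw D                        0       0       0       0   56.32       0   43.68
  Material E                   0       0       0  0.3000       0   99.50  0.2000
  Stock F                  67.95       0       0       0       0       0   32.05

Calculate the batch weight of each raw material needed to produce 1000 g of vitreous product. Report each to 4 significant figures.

Batch per 1000 g vitreous product:
  Source A: 32.01 g
  Ingredient B: 83.57 g
  Material C: 234.5 g
  Raw D: 24.34 g
  Material E: 638.4 g
  Stock F: 118.7 g
Total batch = 1132 g; LOI loss = 131.4 g; yield = 88.39%

Mid-chain values are displayed rounded to four significant digits at each printed step. The working math holds full float precision at every stage. Each reported value takes a single rounding. All derived quantities (LOI, glass mass, six oxide percentages, the yield, totals) are recomputed at exact precision from the batch weights for 1000 g of glass as they appear in the question or the answer.
Target masses of each oxide per 1000 g vitreous product:
  K2O: 8.065% × 1000 = 80.65 g
  ZrO2: 2.144% × 1000 = 21.44 g
  CaO: 3.988% × 1000 = 39.88 g
  Al2O3: 15.52% × 1000 = 155.2 g
  B2O3: 1.371% × 1000 = 13.71 g
  SiO2: 68.92% × 1000 = 689.2 g
Balance tally, oxide-wise, per the reported batch figures, under the basis named above (sum by sum, the targets are met up to rounding of the answer):
  K2O: 118.7·0.6795 = 80.66 g (target 80.65 g)
  ZrO2: 32.01·0.6698 = 21.44 g (target 21.44 g)
  CaO: 83.57·0.4772 = 39.88 g (target 39.88 g)
  Al2O3: 234.5·0.6538 + 638.4·0.003000 = 155.2 g (target 155.2 g)
  B2O3: 24.34·0.5632 = 13.71 g (target 13.71 g)
  SiO2: 32.01·0.3292 + 83.57·0.5199 + 638.4·0.9950 = 689.2 g (target 689.2 g)
Mass balance on the glass: total batch − LOI = 1000 g (summing oxide targets gives 1000 g; against the stated basis, 1000 g — deltas are rounding alone).
Adding the batch up: Σ batch = 1132 g; loss to ignition Σ batch·LOI = 131.4 g; the yield ratio, glass ÷ batch: 88.39%.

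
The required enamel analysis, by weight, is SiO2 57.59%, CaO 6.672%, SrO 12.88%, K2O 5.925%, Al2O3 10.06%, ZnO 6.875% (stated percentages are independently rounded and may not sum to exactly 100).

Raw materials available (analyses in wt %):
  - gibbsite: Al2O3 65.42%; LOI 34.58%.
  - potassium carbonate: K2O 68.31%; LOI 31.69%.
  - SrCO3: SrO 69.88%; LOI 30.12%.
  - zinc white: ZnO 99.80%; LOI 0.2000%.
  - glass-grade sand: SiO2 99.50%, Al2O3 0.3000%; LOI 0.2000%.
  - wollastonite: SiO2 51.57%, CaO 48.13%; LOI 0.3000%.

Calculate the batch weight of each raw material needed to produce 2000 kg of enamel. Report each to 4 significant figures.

Batch per 2000 kg enamel:
  gibbsite: 302.9 kg
  potassium carbonate: 173.5 kg
  SrCO3: 368.6 kg
  zinc white: 137.8 kg
  glass-grade sand: 1014 kg
  wollastonite: 277.2 kg
Total batch = 2274 kg; LOI loss = 273.9 kg; yield = 87.96%

Rounding to four significant digits governs every working value as displayed — all internal work runs at full precision from first step to last — a single rounding produces each reported number; all derived quantities (the totals, LOI, glass mass, the yield, the six compositions) are recomputed from the weighed amounts at 2000 kg of glass in full float precision as written in the problem or answer text.
Target masses of each oxide per 2000 kg enamel:
  SiO2: 57.59% × 2000 = 1152 kg
  CaO: 6.672% × 2000 = 133.4 kg
  SrO: 12.88% × 2000 = 257.6 kg
  K2O: 5.925% × 2000 = 118.5 kg
  Al2O3: 10.06% × 2000 = 201.2 kg
  ZnO: 6.875% × 2000 = 137.5 kg
Per-oxide balance check given the weights on record, on the stated basis (oxide sums agree with the targets once rounding is allowed for):
  SiO2: 1014·0.9950 + 277.2·0.5157 = 1152 kg (target 1152 kg)
  CaO: 277.2·0.4813 = 133.4 kg (target 133.4 kg)
  SrO: 368.6·0.6988 = 257.6 kg (target 257.6 kg)
  K2O: 173.5·0.6831 = 118.5 kg (target 118.5 kg)
  Al2O3: 302.9·0.6542 + 1014·0.003000 = 201.2 kg (target 201.2 kg)
  ZnO: 137.8·0.9980 = 137.5 kg (target 137.5 kg)
Consistency of the glass mass: Σ batch − LOI loss = 2000 kg (oxide target masses add up to 2000 kg; with the basis standing at 2000 kg — gaps are rounding artifacts).
Whole-batch sum: Σ batch = 2274 kg; LOI removed, Σ of batch·LOI: 273.9 kg; yield = glass ÷ total batch = 87.96%.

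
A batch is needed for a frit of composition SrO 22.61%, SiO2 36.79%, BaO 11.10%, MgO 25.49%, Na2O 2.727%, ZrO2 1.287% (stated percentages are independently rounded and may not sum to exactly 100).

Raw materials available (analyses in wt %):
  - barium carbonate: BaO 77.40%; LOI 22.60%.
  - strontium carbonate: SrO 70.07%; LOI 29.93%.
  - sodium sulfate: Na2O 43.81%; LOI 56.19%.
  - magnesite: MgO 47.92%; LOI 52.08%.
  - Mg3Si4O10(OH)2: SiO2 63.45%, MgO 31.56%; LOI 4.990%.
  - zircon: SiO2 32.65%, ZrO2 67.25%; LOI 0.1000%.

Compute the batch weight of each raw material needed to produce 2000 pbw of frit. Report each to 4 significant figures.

All internal work carries full precision in every operation. Working values are shown rounded to 4 significant figures between the steps — each reported result is rounded only once; derived quantities (glass mass, the yield, LOI, the six compositions, the totals) are computed from the weighed amounts at 2000 pbw of glass at full precision as quoted within the problem or the answer.
Target oxide masses per 2000 pbw frit:
  SrO: 22.61% × 2000 = 452.2 pbw
  SiO2: 36.79% × 2000 = 735.8 pbw
  BaO: 11.10% × 2000 = 222.0 pbw
  MgO: 25.49% × 2000 = 509.8 pbw
  Na2O: 2.727% × 2000 = 54.54 pbw
  ZrO2: 1.287% × 2000 = 25.74 pbw
Verifying the oxide balance with the batch weights as given, under the basis named above (each sum matches its target mass given rounding of the digits):
  SrO: 645.4·0.7007 = 452.2 pbw (target 452.2 pbw)
  SiO2: 1140·0.6345 + 38.28·0.3265 = 735.8 pbw (target 735.8 pbw)
  BaO: 286.8·0.7740 = 222.0 pbw (target 222.0 pbw)
  MgO: 313.1·0.4792 + 1140·0.3156 = 509.8 pbw (target 509.8 pbw)
  Na2O: 124.5·0.4381 = 54.54 pbw (target 54.54 pbw)
  ZrO2: 38.28·0.6725 = 25.74 pbw (target 25.74 pbw)
Mass balance on the glass: whole batch net of LOI = 2000 pbw (the Σ of target masses is 2000 pbw; with the basis standing at 2000 pbw — any gap is answer rounding).
Total batch = Σ batch = 2548 pbw; loss to ignition Σ batch·LOI = 547.9 pbw; glass ÷ batch gives a yield of 78.50%.

Batch per 2000 pbw frit:
  barium carbonate: 286.8 pbw
  strontium carbonate: 645.4 pbw
  sodium sulfate: 124.5 pbw
  magnesite: 313.1 pbw
  Mg3Si4O10(OH)2: 1140 pbw
  zircon: 38.28 pbw
Total batch = 2548 pbw; LOI loss = 547.9 pbw; yield = 78.50%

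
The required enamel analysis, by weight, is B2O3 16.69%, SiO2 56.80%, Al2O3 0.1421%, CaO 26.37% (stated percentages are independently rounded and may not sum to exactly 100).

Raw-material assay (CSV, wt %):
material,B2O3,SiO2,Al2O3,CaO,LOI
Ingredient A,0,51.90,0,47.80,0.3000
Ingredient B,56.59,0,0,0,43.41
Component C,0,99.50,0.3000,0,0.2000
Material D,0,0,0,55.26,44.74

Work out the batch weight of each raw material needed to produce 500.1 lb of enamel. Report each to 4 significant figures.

Intermediates are printed (rounded to 4 significant digits) between the steps. All internal work carries full precision in every operation — a single rounding completes each reported value; the derived quantities (yield, ignition loss, the totals, the four compositions, net glass mass) are recomputed starting from the weights per 500.1 lb of glass in full float precision, as they appear in problem or answer.
Per-oxide target masses for 500.1 lb enamel:
  B2O3: 16.69% × 500.1 = 83.47 lb
  SiO2: 56.80% × 500.1 = 284.1 lb
  Al2O3: 0.1421% × 500.1 = 0.7106 lb
  CaO: 26.37% × 500.1 = 131.9 lb
Oxide-by-oxide audit with the batch weights as given, against the basis in use (each sum matches its target mass inside rounding margins):
  B2O3: 147.5·0.5659 = 83.47 lb (target 83.47 lb)
  SiO2: 93.18·0.5190 + 236.9·0.9950 = 284.1 lb (target 284.1 lb)
  Al2O3: 236.9·0.003000 = 0.7107 lb (target 0.7106 lb)
  CaO: 93.18·0.4780 + 158.0·0.5526 = 131.9 lb (target 131.9 lb)
The glass-mass cross-check: whole batch net of LOI = 500.1 lb (oxide target masses add up to 500.1 lb; stated basis 500.1 lb — any gap is answer rounding).
Batch grand total — Σ batch = 635.6 lb; LOI removed, Σ of batch·LOI: 135.5 lb; as yield: glass ÷ batch → 78.69%.

Batch per 500.1 lb enamel:
  Ingredient A: 93.18 lb
  Ingredient B: 147.5 lb
  Component C: 236.9 lb
  Material D: 158.0 lb
Total batch = 635.6 lb; LOI loss = 135.5 lb; yield = 78.69%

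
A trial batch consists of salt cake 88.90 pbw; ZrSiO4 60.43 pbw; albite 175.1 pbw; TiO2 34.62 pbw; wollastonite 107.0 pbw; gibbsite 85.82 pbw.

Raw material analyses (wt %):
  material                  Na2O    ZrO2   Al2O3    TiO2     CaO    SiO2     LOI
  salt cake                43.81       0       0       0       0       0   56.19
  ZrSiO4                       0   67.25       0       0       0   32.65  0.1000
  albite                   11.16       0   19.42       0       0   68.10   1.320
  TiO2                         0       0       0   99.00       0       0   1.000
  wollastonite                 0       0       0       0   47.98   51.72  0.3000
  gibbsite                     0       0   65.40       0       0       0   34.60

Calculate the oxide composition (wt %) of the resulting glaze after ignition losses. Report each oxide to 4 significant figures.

Each numeric step runs at full precision through the solve — working values are shown rounded to four significant figures alongside each step. Each reported number sees exactly one rounding — the derived quantities, including yield, totals, LOI, net glass mass, six oxide percentages, are re-derived from the weighed amounts for 469.2 pbw of glass at full float precision precisely as stated by the problem or the answer.
What the batch supplies per oxide:
  Na2O: 88.90·0.4381 + 175.1·0.1116 = 58.49 pbw
  ZrO2: 60.43·0.6725 = 40.64 pbw
  Al2O3: 175.1·0.1942 + 85.82·0.6540 = 90.13 pbw
  TiO2: 34.62·0.9900 = 34.27 pbw
  CaO: 107.0·0.4798 = 51.34 pbw
  SiO2: 60.43·0.3265 + 175.1·0.6810 + 107.0·0.5172 = 194.3 pbw
LOI: 88.90·0.5619 + 60.43·0.001000 + 175.1·0.01320 + 34.62·0.01000 + 107.0·0.003000 + 85.82·0.3460 = 82.69 pbw
Net of LOI, the glass mass = 551.9 − 82.69 = 469.2 pbw (= Σ oxide masses)
oxide / glass × 100 gives the wt %

Glass mass = 469.2 pbw (batch 551.9 − LOI 82.69).
Composition: Na2O 12.47%, ZrO2 8.662%, Al2O3 19.21%, TiO2 7.305%, CaO 10.94%, SiO2 41.42%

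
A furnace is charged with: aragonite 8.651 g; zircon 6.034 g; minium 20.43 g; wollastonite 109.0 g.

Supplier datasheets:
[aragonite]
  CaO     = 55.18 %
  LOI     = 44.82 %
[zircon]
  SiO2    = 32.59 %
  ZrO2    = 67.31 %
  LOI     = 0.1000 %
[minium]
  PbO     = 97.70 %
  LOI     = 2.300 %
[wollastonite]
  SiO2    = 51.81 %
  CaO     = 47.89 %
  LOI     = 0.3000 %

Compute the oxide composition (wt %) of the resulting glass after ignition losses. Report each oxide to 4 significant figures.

All arithmetic runs at exact precision all the way through — intermediates are shown (rounded to 4 significant digits) in the printout; a single rounding completes each reported number — all derived quantities, including totals, yield, glass mass, the four compositions, LOI, are rebuilt starting from the weights per 139.4 g of glass in exact precision as given in the problem or answer text.
Delivered oxide masses:
  SiO2: 6.034·0.3259 + 109.0·0.5181 = 58.44 g
  CaO: 8.651·0.5518 + 109.0·0.4789 = 56.97 g
  ZrO2: 6.034·0.6731 = 4.061 g
  PbO: 20.43·0.9770 = 19.96 g
LOI: 8.651·0.4482 + 6.034·0.001000 + 20.43·0.02300 + 109.0·0.003000 = 4.680 g
Net of LOI, the glass mass = 144.1 − 4.680 = 139.4 g (= the summed oxide contributions)
oxide / glass × 100 gives the wt %

Glass mass = 139.4 g (batch 144.1 − LOI 4.680).
Composition: SiO2 41.91%, CaO 40.86%, ZrO2 2.913%, PbO 14.32%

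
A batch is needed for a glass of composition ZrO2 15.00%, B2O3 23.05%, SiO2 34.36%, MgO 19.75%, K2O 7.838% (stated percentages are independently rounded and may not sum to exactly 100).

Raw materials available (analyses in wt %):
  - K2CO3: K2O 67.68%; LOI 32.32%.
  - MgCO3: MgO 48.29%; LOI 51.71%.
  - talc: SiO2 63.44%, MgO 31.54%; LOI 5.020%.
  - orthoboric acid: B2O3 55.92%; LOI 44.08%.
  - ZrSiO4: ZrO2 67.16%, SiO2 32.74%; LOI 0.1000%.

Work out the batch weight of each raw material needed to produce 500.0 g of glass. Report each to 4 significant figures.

Every computation holds full float precision through every step — mid-chain values are printed (rounded to four significant digits) when written out — each reported figure is rounded exactly once. Derived quantities, including glass mass, five oxide percentages, totals, ignition loss, yield, are carried from the weighed amounts on 500.0 g of glass at full precision as given in the question or the answer.
Target oxide masses per 500.0 g glass:
  ZrO2: 15.00% × 500.0 = 75.00 g
  B2O3: 23.05% × 500.0 = 115.2 g
  SiO2: 34.36% × 500.0 = 171.8 g
  MgO: 19.75% × 500.0 = 98.75 g
  K2O: 7.838% × 500.0 = 39.19 g
Per-oxide balance check with the batch weights as given, for the quoted basis mass (delivered sums recover each target up to rounding of the answer):
  ZrO2: 111.7·0.6716 = 75.02 g (target 75.00 g)
  B2O3: 206.1·0.5592 = 115.3 g (target 115.2 g)
  SiO2: 213.2·0.6344 + 111.7·0.3274 = 171.8 g (target 171.8 g)
  MgO: 65.26·0.4829 + 213.2·0.3154 = 98.76 g (target 98.75 g)
  K2O: 57.90·0.6768 = 39.19 g (target 39.19 g)
Mass balance on the glass: total batch − LOI = 500.0 g (oxide target masses add up to 500.0 g; versus the stated basis of 500.0 g — rounding explains the deltas).
Adding the batch up: Σ batch = 654.2 g; the LOI term Σ batch·LOI equals 154.1 g; the yield ratio, glass ÷ batch: 76.44%.

Batch per 500.0 g glass:
  K2CO3: 57.90 g
  MgCO3: 65.26 g
  talc: 213.2 g
  orthoboric acid: 206.1 g
  ZrSiO4: 111.7 g
Total batch = 654.2 g; LOI loss = 154.1 g; yield = 76.44%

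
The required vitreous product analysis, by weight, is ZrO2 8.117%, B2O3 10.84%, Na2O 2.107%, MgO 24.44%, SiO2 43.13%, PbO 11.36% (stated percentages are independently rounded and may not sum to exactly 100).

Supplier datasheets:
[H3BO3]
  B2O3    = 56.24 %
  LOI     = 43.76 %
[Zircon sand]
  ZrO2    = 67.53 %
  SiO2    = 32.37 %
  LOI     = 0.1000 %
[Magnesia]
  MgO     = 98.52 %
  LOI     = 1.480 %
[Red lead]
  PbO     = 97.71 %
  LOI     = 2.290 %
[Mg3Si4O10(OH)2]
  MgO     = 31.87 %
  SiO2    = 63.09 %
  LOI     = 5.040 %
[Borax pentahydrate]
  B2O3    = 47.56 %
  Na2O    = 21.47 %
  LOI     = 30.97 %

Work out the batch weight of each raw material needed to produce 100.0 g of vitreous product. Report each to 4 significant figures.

Working values are shown, rounded to 4 significant digits, when written out; each numeric step keeps full precision at every stage; every reported value is rounded a single time; the derived quantities are re-derived in full float precision (the yield, totals, six oxide percentages, net glass mass, LOI) from the weighed amounts at 100.0 g of glass, exactly as printed in problem or answer.
Target oxide masses per 100.0 g vitreous product:
  ZrO2: 8.117% × 100.0 = 8.117 g
  B2O3: 10.84% × 100.0 = 10.84 g
  Na2O: 2.107% × 100.0 = 2.107 g
  MgO: 24.44% × 100.0 = 24.44 g
  SiO2: 43.13% × 100.0 = 43.13 g
  PbO: 11.36% × 100.0 = 11.36 g
Oxide-by-oxide audit given the weights on record, at the basis given (every target is met by its sum given rounding of the digits):
  ZrO2: 12.02·0.6753 = 8.117 g (target 8.117 g)
  B2O3: 10.98·0.5624 + 9.814·0.4756 = 10.84 g (target 10.84 g)
  Na2O: 9.814·0.2147 = 2.107 g (target 2.107 g)
  MgO: 4.688·0.9852 + 62.20·0.3187 = 24.44 g (target 24.44 g)
  SiO2: 12.02·0.3237 + 62.20·0.6309 = 43.13 g (target 43.13 g)
  PbO: 11.63·0.9771 = 11.36 g (target 11.36 g)
Auditing the glass mass value: whole batch net of LOI = 100.0 g (the targets, summed, come to 99.99 g; with the basis standing at 100.0 g — deltas are rounding alone).
Whole-batch sum: Σ batch = 111.3 g; Σ batch·LOI gives LOI loss = 11.33 g; the yield ratio, glass ÷ batch: 89.83%.

Batch per 100.0 g vitreous product:
  H3BO3: 10.98 g
  Zircon sand: 12.02 g
  Magnesia: 4.688 g
  Red lead: 11.63 g
  Mg3Si4O10(OH)2: 62.20 g
  Borax pentahydrate: 9.814 g
Total batch = 111.3 g; LOI loss = 11.33 g; yield = 89.83%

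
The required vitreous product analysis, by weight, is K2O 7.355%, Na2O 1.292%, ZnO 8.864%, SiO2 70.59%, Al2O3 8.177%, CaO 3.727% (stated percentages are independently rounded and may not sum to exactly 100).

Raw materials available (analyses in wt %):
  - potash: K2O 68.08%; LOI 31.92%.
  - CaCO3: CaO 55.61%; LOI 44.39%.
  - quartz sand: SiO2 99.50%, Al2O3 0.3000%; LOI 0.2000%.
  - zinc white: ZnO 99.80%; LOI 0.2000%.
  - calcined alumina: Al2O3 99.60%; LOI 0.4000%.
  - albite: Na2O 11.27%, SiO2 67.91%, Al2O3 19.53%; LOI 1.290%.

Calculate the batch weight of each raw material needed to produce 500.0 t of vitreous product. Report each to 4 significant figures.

All arithmetic carries full precision at every stage — values along the way are displayed, with 4-significant-figure rounding, within the worked lines; every reported value is rounded only once; all derived quantities, including LOI, six oxide percentages, totals, net glass mass, the yield, are recomputed from the weighed amounts for 500.0 t of glass in full precision, as they appear in the problem or the answer.
Oxide mass targets, per 500.0 t vitreous product:
  K2O: 7.355% × 500.0 = 36.78 t
  Na2O: 1.292% × 500.0 = 6.460 t
  ZnO: 8.864% × 500.0 = 44.32 t
  SiO2: 70.59% × 500.0 = 353.0 t
  Al2O3: 8.177% × 500.0 = 40.88 t
  CaO: 3.727% × 500.0 = 18.64 t
A balance pass over the oxides, per the reported batch figures, for the quoted basis mass (delivered sums recover each target net of answer rounding effects):
  K2O: 54.02·0.6808 = 36.78 t (target 36.78 t)
  Na2O: 57.32·0.1127 = 6.460 t (target 6.460 t)
  ZnO: 44.41·0.9980 = 44.32 t (target 44.32 t)
  SiO2: 315.6·0.9950 + 57.32·0.6791 = 352.9 t (target 353.0 t)
  Al2O3: 315.6·0.003000 + 28.86·0.9960 + 57.32·0.1953 = 40.89 t (target 40.88 t)
  CaO: 33.51·0.5561 = 18.63 t (target 18.64 t)
The glass-mass cross-check: the batch minus its LOI: 500.0 t (the targets, summed, come to 500.0 t; with the basis standing at 500.0 t — rounding explains the deltas).
Batch grand total — Σ batch = 533.7 t; LOI loss = Σ batch·LOI = 33.69 t; yield: glass divided by total = 93.69%.

Batch per 500.0 t vitreous product:
  potash: 54.02 t
  CaCO3: 33.51 t
  quartz sand: 315.6 t
  zinc white: 44.41 t
  calcined alumina: 28.86 t
  albite: 57.32 t
Total batch = 533.7 t; LOI loss = 33.69 t; yield = 93.69%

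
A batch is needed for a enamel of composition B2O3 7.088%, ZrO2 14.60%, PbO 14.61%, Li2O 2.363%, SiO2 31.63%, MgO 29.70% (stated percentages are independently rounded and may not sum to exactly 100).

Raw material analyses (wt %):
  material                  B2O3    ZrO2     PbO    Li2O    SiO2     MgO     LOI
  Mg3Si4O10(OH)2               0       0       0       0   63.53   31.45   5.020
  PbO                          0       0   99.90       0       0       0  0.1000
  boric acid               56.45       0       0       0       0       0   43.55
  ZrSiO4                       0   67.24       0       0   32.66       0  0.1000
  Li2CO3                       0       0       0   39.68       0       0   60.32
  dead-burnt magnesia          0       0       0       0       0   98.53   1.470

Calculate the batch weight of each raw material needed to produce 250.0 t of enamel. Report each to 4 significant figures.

Batch per 250.0 t enamel:
  Mg3Si4O10(OH)2: 96.56 t
  PbO: 36.56 t
  boric acid: 31.39 t
  ZrSiO4: 54.28 t
  Li2CO3: 14.89 t
  dead-burnt magnesia: 44.54 t
Total batch = 278.2 t; LOI loss = 28.24 t; yield = 89.85%

The whole derivation keeps full precision from first step to last; the intermediate values appear, rounded to four significant figures, when written out — each reported figure is rounded exactly once — derived quantities (six oxide percentages, LOI, the yield, the totals, glass mass) are re-derived starting from the weights per 250.0 t of glass at exact precision as quoted within question or answer.
The oxide mass targets at 250.0 t enamel:
  B2O3: 7.088% × 250.0 = 17.72 t
  ZrO2: 14.60% × 250.0 = 36.50 t
  PbO: 14.61% × 250.0 = 36.52 t
  Li2O: 2.363% × 250.0 = 5.908 t
  SiO2: 31.63% × 250.0 = 79.08 t
  MgO: 29.70% × 250.0 = 74.25 t
Sums-versus-targets review with the batch weights as given, per the basis as stated (oxide sums agree with the targets within answer rounding):
  B2O3: 31.39·0.5645 = 17.72 t (target 17.72 t)
  ZrO2: 54.28·0.6724 = 36.50 t (target 36.50 t)
  PbO: 36.56·0.9990 = 36.52 t (target 36.52 t)
  Li2O: 14.89·0.3968 = 5.908 t (target 5.908 t)
  SiO2: 96.56·0.6353 + 54.28·0.3266 = 79.07 t (target 79.08 t)
  MgO: 96.56·0.3145 + 44.54·0.9853 = 74.25 t (target 74.25 t)
Glass-mass sanity pass: net batch after ignition = 250.0 t (summing oxide targets gives 250.0 t; versus the stated basis of 250.0 t — rounding explains the deltas).
Batch grand total — Σ batch = 278.2 t; LOI loss = Σ batch·LOI = 28.24 t; yield = glass ÷ total batch = 89.85%.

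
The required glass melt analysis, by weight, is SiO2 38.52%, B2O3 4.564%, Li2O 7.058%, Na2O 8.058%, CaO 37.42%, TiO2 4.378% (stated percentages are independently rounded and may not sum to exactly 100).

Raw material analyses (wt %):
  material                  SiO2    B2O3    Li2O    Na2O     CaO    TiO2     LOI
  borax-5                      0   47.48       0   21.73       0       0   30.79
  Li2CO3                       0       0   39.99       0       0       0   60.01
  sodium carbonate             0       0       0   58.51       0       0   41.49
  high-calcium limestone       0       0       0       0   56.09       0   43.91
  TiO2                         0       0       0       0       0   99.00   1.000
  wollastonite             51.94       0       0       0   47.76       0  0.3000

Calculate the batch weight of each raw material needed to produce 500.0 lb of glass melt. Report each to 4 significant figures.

The intermediate values are shown with 4-significant-figure rounding in the working. The working math runs at exact precision from start to finish. Every reported number takes a single rounding — the derived quantities, including glass mass, ignition loss, yield, the totals, six oxide percentages, are carried from the weighed amounts on 500.0 lb of glass in exact precision as they appear in the question or the answer.
The oxide mass targets at 500.0 lb glass melt:
  SiO2: 38.52% × 500.0 = 192.6 lb
  B2O3: 4.564% × 500.0 = 22.82 lb
  Li2O: 7.058% × 500.0 = 35.29 lb
  Na2O: 8.058% × 500.0 = 40.29 lb
  CaO: 37.42% × 500.0 = 187.1 lb
  TiO2: 4.378% × 500.0 = 21.89 lb
Verifying the oxide balance using the reported weights, at the basis given (summed amounts equal target values inside rounding margins):
  SiO2: 370.8·0.5194 = 192.6 lb (target 192.6 lb)
  B2O3: 48.06·0.4748 = 22.82 lb (target 22.82 lb)
  Li2O: 88.25·0.3999 = 35.29 lb (target 35.29 lb)
  Na2O: 48.06·0.2173 + 51.01·0.5851 = 40.29 lb (target 40.29 lb)
  CaO: 17.83·0.5609 + 370.8·0.4776 = 187.1 lb (target 187.1 lb)
  TiO2: 22.11·0.9900 = 21.89 lb (target 21.89 lb)
Auditing the glass mass value: whole batch net of LOI = 500.0 lb (targets for the oxides total 500.0 lb; the stated basis being 500.0 lb — gaps are rounding artifacts).
Whole-batch sum: Σ batch = 598.1 lb; LOI loss = Σ batch·LOI = 98.08 lb; yield: glass divided by total = 83.60%.

Batch per 500.0 lb glass melt:
  borax-5: 48.06 lb
  Li2CO3: 88.25 lb
  sodium carbonate: 51.01 lb
  high-calcium limestone: 17.83 lb
  TiO2: 22.11 lb
  wollastonite: 370.8 lb
Total batch = 598.1 lb; LOI loss = 98.08 lb; yield = 83.60%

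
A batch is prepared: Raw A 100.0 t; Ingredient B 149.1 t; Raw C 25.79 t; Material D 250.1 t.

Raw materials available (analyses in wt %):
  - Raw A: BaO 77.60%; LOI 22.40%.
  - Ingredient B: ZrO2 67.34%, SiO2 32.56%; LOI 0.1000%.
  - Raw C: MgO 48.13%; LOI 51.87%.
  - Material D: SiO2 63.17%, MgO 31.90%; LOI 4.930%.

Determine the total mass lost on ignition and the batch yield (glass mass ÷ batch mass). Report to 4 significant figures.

LOI loss = 48.26 t; glass = 476.7 t; yield = 90.81%

Mid-chain values are shown (rounded to four significant digits) on the page; the whole derivation maintains full float precision from first step to last; every reported result is rounded just once. Derived quantities are computed from the weighed amounts at 476.7 t of glass at full precision (net glass mass, LOI, four oxide percentages, yield, the totals), as they appear in the question or the answer.
Material-by-material LOI:
  Raw A: 100.0 × 0.2240 = 22.40 t
  Ingredient B: 149.1 × 0.001000 = 0.1491 t
  Raw C: 25.79 × 0.5187 = 13.38 t
  Material D: 250.1 × 0.04930 = 12.33 t
Total LOI = 48.26 t
Glass = batch − LOI = 525.0 − 48.26 = 476.7 t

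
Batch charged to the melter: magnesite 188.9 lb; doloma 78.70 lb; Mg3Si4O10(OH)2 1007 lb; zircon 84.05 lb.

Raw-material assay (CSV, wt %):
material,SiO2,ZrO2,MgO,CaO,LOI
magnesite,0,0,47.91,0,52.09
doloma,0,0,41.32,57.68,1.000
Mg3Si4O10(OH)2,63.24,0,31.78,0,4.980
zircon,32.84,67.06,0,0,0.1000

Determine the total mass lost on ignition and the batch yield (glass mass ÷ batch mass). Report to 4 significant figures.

LOI loss = 149.4 lb; glass = 1209 lb; yield = 89.00%

Every computation maintains full precision throughout; mid-chain values are printed (rounded to four significant figures) as written. Every reported number is rounded exactly once — derived quantities, which include four oxide percentages, yield, glass mass, totals, ignition loss, are carried at full float precision, as quoted within the problem or the answer, starting from the weights for 1209 lb of glass.
Each material's LOI contribution:
  magnesite: 188.9 × 0.5209 = 98.40 lb
  doloma: 78.70 × 0.01000 = 0.7870 lb
  Mg3Si4O10(OH)2: 1007 × 0.04980 = 50.15 lb
  zircon: 84.05 × 0.001000 = 0.08405 lb
Total LOI = 149.4 lb
Glass = batch − LOI = 1359 − 149.4 = 1209 lb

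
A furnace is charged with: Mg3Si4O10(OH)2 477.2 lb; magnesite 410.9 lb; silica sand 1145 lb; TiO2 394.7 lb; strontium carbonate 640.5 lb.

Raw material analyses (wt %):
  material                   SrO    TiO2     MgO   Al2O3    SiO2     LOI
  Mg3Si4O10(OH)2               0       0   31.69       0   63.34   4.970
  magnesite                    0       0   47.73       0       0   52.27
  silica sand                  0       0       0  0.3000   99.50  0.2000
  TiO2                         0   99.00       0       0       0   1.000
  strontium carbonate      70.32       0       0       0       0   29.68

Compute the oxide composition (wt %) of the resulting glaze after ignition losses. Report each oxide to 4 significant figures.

Mid-chain values are shown rounded to four significant digits within the worked lines. All internal work runs at full precision at all times; every reported result undergoes a single rounding; the derived quantities are recomputed from the weighed amounts on 2633 lb of glass at full precision (the yield, LOI, the totals, glass mass, the five compositions), as set out in problem or answer.
Oxide masses out of the charge:
  SrO: 640.5·0.7032 = 450.4 lb
  TiO2: 394.7·0.9900 = 390.8 lb
  MgO: 477.2·0.3169 + 410.9·0.4773 = 347.3 lb
  Al2O3: 1145·0.003000 = 3.435 lb
  SiO2: 477.2·0.6334 + 1145·0.9950 = 1442 lb
LOI: 477.2·0.04970 + 410.9·0.5227 + 1145·0.002000 + 394.7·0.01000 + 640.5·0.2968 = 434.8 lb
The glass mass, total less LOI, = 3068 − 434.8 = 2633 lb (consistent with Σ oxide mass)
oxide / glass × 100 gives the wt %

Glass mass = 2633 lb (batch 3068 − LOI 434.8).
Composition: SrO 17.10%, TiO2 14.84%, MgO 13.19%, Al2O3 0.1304%, SiO2 54.74%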